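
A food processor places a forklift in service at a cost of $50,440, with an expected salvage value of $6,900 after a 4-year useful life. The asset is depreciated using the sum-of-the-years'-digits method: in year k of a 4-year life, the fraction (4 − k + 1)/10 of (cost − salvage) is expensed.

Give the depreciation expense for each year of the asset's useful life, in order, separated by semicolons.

Depreciable base = $50,440 − $6,900 = $43,540.
Sum of the years' digits = 4+3+2+1 = 10.
Year 1: $43,540 × 4/10 = $17,416. Book value $33,024.
Year 2: $43,540 × 3/10 = $13,062. Book value $19,962.
Year 3: $43,540 × 2/10 = $8,708. Book value $11,254.
Year 4: $43,540 × 1/10 = $4,354. Book value $6,900.

$17,416; $13,062; $8,708; $4,354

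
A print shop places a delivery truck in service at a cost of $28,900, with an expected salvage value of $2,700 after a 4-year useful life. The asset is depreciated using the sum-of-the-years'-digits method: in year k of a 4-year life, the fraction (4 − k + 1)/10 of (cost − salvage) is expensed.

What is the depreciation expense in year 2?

$7,860

Depreciable base = $28,900 − $2,700 = $26,200.
Sum of the years' digits = 4+3+2+1 = 10.
Year 1: $26,200 × 4/10 = $10,480. Book value $18,420.
Year 2: $26,200 × 3/10 = $7,860. Book value $10,560.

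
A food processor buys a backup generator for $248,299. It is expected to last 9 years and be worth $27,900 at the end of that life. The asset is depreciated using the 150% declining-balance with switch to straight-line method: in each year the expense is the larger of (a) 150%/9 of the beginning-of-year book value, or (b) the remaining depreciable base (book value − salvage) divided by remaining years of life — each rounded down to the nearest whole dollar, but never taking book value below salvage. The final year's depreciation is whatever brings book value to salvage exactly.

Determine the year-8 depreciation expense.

$17,972

Depreciable base = $248,299 − $27,900 = $220,399.
Year 1: DB = ⌊$248,299 × 150%/9⌋ = $41,383; SL = ⌊$220,399/9⌋ = $24,488 → take DB $41,383. Book value $206,916.
Year 2: DB = ⌊$206,916 × 150%/9⌋ = $34,486; SL = ⌊$179,016/8⌋ = $22,377 → take DB $34,486. Book value $172,430.
Year 3: DB = ⌊$172,430 × 150%/9⌋ = $28,738; SL = ⌊$144,530/7⌋ = $20,647 → take DB $28,738. Book value $143,692.
Year 4: DB = ⌊$143,692 × 150%/9⌋ = $23,948; SL = ⌊$115,792/6⌋ = $19,298 → take DB $23,948. Book value $119,744.
Year 5: DB = ⌊$119,744 × 150%/9⌋ = $19,957; SL = ⌊$91,844/5⌋ = $18,368 → take DB $19,957. Book value $99,787.
Year 6: DB = ⌊$99,787 × 150%/9⌋ = $16,631; SL = ⌊$71,887/4⌋ = $17,971 → take SL $17,971. Book value $81,816.
Year 7: DB = ⌊$81,816 × 150%/9⌋ = $13,636; SL = ⌊$53,916/3⌋ = $17,972 → take SL $17,972. Book value $63,844.
Year 8: DB = ⌊$63,844 × 150%/9⌋ = $10,640; SL = ⌊$35,944/2⌋ = $17,972 → take SL $17,972. Book value $45,872.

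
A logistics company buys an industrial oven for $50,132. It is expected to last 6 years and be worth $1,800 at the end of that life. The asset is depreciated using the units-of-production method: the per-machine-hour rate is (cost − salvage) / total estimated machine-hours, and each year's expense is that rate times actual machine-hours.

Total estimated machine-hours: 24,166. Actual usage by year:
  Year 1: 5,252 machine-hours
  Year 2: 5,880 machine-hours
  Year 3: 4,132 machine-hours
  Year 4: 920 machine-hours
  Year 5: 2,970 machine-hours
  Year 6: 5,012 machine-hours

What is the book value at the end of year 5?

$11,824

Depreciable base = $50,132 − $1,800 = $48,332.
Rate = $48,332 / 24,166 machine-hours = $2 per machine-hour.
Year 1: 5,252 × $2 = $10,504. Book value $39,628.
Year 2: 5,880 × $2 = $11,760. Book value $27,868.
Year 3: 4,132 × $2 = $8,264. Book value $19,604.
Year 4: 920 × $2 = $1,840. Book value $17,764.
Year 5: 2,970 × $2 = $5,940. Book value $11,824.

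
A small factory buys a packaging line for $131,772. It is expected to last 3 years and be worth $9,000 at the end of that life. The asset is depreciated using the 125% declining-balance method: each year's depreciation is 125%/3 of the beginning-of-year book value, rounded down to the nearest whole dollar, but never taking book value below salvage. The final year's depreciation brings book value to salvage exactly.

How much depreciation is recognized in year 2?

$32,027

Depreciable base = $131,772 − $9,000 = $122,772.
Year 1: ⌊$131,772 × 125%/3⌋ = $54,905. Book value $76,867.
Year 2: ⌊$76,867 × 125%/3⌋ = $32,027. Book value $44,840.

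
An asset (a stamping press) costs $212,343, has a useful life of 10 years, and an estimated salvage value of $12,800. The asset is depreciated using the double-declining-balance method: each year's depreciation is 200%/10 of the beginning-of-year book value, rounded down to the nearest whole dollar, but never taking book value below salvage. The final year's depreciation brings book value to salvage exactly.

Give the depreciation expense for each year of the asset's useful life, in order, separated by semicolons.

$42,468; $33,975; $27,180; $21,744; $17,395; $13,916; $11,133; $8,906; $7,125; $15,701

Depreciable base = $212,343 − $12,800 = $199,543.
Year 1: ⌊$212,343 × 200%/10⌋ = $42,468. Book value $169,875.
Year 2: ⌊$169,875 × 200%/10⌋ = $33,975. Book value $135,900.
Year 3: ⌊$135,900 × 200%/10⌋ = $27,180. Book value $108,720.
Year 4: ⌊$108,720 × 200%/10⌋ = $21,744. Book value $86,976.
Year 5: ⌊$86,976 × 200%/10⌋ = $17,395. Book value $69,581.
Year 6: ⌊$69,581 × 200%/10⌋ = $13,916. Book value $55,665.
Year 7: ⌊$55,665 × 200%/10⌋ = $11,133. Book value $44,532.
Year 8: ⌊$44,532 × 200%/10⌋ = $8,906. Book value $35,626.
Year 9: ⌊$35,626 × 200%/10⌋ = $7,125. Book value $28,501.
Year 10 (final): $28,501 − $12,800 = $15,701. Book value $12,800.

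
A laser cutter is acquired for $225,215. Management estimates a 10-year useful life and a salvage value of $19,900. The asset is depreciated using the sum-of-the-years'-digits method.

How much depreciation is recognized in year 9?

Depreciable base = $225,215 − $19,900 = $205,315.
Sum of the years' digits = 10+9+8+7+6+5+4+3+2+1 = 55.
Year 1: $205,315 × 10/55 = $37,330. Book value $187,885.
Year 2: $205,315 × 9/55 = $33,597. Book value $154,288.
Year 3: $205,315 × 8/55 = $29,864. Book value $124,424.
Year 4: $205,315 × 7/55 = $26,131. Book value $98,293.
Year 5: $205,315 × 6/55 = $22,398. Book value $75,895.
Year 6: $205,315 × 5/55 = $18,665. Book value $57,230.
Year 7: $205,315 × 4/55 = $14,932. Book value $42,298.
Year 8: $205,315 × 3/55 = $11,199. Book value $31,099.
Year 9: $205,315 × 2/55 = $7,466. Book value $23,633.

$7,466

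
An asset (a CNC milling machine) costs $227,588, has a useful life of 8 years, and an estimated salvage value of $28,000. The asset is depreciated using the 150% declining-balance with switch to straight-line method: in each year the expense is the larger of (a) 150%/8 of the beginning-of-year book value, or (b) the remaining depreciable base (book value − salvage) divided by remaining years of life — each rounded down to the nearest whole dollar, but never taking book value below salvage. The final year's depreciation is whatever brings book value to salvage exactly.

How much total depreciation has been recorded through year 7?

$182,058

Depreciable base = $227,588 − $28,000 = $199,588.
Year 1: DB = ⌊$227,588 × 150%/8⌋ = $42,672; SL = ⌊$199,588/8⌋ = $24,948 → take DB $42,672. Book value $184,916.
Year 2: DB = ⌊$184,916 × 150%/8⌋ = $34,671; SL = ⌊$156,916/7⌋ = $22,416 → take DB $34,671. Book value $150,245.
Year 3: DB = ⌊$150,245 × 150%/8⌋ = $28,170; SL = ⌊$122,245/6⌋ = $20,374 → take DB $28,170. Book value $122,075.
Year 4: DB = ⌊$122,075 × 150%/8⌋ = $22,889; SL = ⌊$94,075/5⌋ = $18,815 → take DB $22,889. Book value $99,186.
Year 5: DB = ⌊$99,186 × 150%/8⌋ = $18,597; SL = ⌊$71,186/4⌋ = $17,796 → take DB $18,597. Book value $80,589.
Year 6: DB = ⌊$80,589 × 150%/8⌋ = $15,110; SL = ⌊$52,589/3⌋ = $17,529 → take SL $17,529. Book value $63,060.
Year 7: DB = ⌊$63,060 × 150%/8⌋ = $11,823; SL = ⌊$35,060/2⌋ = $17,530 → take SL $17,530. Book value $45,530.
Accumulated through year 7 = $227,588 − $45,530 = $182,058.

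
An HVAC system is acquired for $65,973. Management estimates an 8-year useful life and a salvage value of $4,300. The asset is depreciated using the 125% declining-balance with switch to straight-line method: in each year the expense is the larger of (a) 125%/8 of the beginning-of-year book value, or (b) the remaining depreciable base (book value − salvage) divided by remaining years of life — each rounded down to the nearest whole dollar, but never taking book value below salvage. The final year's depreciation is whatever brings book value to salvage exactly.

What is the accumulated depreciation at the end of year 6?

Depreciable base = $65,973 − $4,300 = $61,673.
Year 1: DB = ⌊$65,973 × 125%/8⌋ = $10,308; SL = ⌊$61,673/8⌋ = $7,709 → take DB $10,308. Book value $55,665.
Year 2: DB = ⌊$55,665 × 125%/8⌋ = $8,697; SL = ⌊$51,365/7⌋ = $7,337 → take DB $8,697. Book value $46,968.
Year 3: DB = ⌊$46,968 × 125%/8⌋ = $7,338; SL = ⌊$42,668/6⌋ = $7,111 → take DB $7,338. Book value $39,630.
Year 4: DB = ⌊$39,630 × 125%/8⌋ = $6,192; SL = ⌊$35,330/5⌋ = $7,066 → take SL $7,066. Book value $32,564.
Year 5: DB = ⌊$32,564 × 125%/8⌋ = $5,088; SL = ⌊$28,264/4⌋ = $7,066 → take SL $7,066. Book value $25,498.
Year 6: DB = ⌊$25,498 × 125%/8⌋ = $3,984; SL = ⌊$21,198/3⌋ = $7,066 → take SL $7,066. Book value $18,432.
Accumulated through year 6 = $65,973 − $18,432 = $47,541.

$47,541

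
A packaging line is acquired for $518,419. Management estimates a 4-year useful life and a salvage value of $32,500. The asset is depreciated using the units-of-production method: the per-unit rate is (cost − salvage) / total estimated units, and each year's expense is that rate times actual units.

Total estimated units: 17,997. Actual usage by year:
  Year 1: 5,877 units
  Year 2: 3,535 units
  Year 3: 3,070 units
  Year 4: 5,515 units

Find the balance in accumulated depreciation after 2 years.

$254,124

Depreciable base = $518,419 − $32,500 = $485,919.
Rate = $485,919 / 17,997 units = $27 per unit.
Year 1: 5,877 × $27 = $158,679. Book value $359,740.
Year 2: 3,535 × $27 = $95,445. Book value $264,295.
Accumulated through year 2 = $518,419 − $264,295 = $254,124.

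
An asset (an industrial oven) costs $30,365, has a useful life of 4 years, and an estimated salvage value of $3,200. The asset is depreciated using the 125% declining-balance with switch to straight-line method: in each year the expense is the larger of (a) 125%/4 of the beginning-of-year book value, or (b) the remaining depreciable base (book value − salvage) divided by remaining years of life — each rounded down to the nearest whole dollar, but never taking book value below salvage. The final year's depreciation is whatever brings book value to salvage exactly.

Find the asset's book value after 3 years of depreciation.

Depreciable base = $30,365 − $3,200 = $27,165.
Year 1: DB = ⌊$30,365 × 125%/4⌋ = $9,489; SL = ⌊$27,165/4⌋ = $6,791 → take DB $9,489. Book value $20,876.
Year 2: DB = ⌊$20,876 × 125%/4⌋ = $6,523; SL = ⌊$17,676/3⌋ = $5,892 → take DB $6,523. Book value $14,353.
Year 3: DB = ⌊$14,353 × 125%/4⌋ = $4,485; SL = ⌊$11,153/2⌋ = $5,576 → take SL $5,576. Book value $8,777.

$8,777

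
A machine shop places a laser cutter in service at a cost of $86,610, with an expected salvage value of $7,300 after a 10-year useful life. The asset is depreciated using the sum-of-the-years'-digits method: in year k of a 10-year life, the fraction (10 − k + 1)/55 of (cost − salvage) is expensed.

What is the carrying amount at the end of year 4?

$37,582

Depreciable base = $86,610 − $7,300 = $79,310.
Sum of the years' digits = 10+9+8+7+6+5+4+3+2+1 = 55.
Year 1: $79,310 × 10/55 = $14,420. Book value $72,190.
Year 2: $79,310 × 9/55 = $12,978. Book value $59,212.
Year 3: $79,310 × 8/55 = $11,536. Book value $47,676.
Year 4: $79,310 × 7/55 = $10,094. Book value $37,582.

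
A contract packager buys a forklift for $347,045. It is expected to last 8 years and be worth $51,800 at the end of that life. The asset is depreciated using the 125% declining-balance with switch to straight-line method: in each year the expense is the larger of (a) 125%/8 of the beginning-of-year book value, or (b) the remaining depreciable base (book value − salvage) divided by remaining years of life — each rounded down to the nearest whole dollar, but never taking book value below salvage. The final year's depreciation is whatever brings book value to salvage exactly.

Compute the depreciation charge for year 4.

$32,572

Depreciable base = $347,045 − $51,800 = $295,245.
Year 1: DB = ⌊$347,045 × 125%/8⌋ = $54,225; SL = ⌊$295,245/8⌋ = $36,905 → take DB $54,225. Book value $292,820.
Year 2: DB = ⌊$292,820 × 125%/8⌋ = $45,753; SL = ⌊$241,020/7⌋ = $34,431 → take DB $45,753. Book value $247,067.
Year 3: DB = ⌊$247,067 × 125%/8⌋ = $38,604; SL = ⌊$195,267/6⌋ = $32,544 → take DB $38,604. Book value $208,463.
Year 4: DB = ⌊$208,463 × 125%/8⌋ = $32,572; SL = ⌊$156,663/5⌋ = $31,332 → take DB $32,572. Book value $175,891.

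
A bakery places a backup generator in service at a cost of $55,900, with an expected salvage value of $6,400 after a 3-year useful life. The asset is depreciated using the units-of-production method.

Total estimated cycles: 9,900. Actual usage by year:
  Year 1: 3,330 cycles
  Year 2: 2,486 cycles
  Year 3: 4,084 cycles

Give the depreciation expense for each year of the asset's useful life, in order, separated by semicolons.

$16,650; $12,430; $20,420

Depreciable base = $55,900 − $6,400 = $49,500.
Rate = $49,500 / 9,900 cycles = $5 per cycle.
Year 1: 3,330 × $5 = $16,650. Book value $39,250.
Year 2: 2,486 × $5 = $12,430. Book value $26,820.
Year 3: 4,084 × $5 = $20,420. Book value $6,400.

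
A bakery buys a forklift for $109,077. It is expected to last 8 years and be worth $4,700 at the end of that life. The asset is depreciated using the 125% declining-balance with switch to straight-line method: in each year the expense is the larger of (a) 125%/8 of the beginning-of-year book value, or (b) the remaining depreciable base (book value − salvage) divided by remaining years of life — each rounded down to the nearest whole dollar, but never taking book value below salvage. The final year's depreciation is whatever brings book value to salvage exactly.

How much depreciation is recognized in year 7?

Depreciable base = $109,077 − $4,700 = $104,377.
Year 1: DB = ⌊$109,077 × 125%/8⌋ = $17,043; SL = ⌊$104,377/8⌋ = $13,047 → take DB $17,043. Book value $92,034.
Year 2: DB = ⌊$92,034 × 125%/8⌋ = $14,380; SL = ⌊$87,334/7⌋ = $12,476 → take DB $14,380. Book value $77,654.
Year 3: DB = ⌊$77,654 × 125%/8⌋ = $12,133; SL = ⌊$72,954/6⌋ = $12,159 → take SL $12,159. Book value $65,495.
Year 4: DB = ⌊$65,495 × 125%/8⌋ = $10,233; SL = ⌊$60,795/5⌋ = $12,159 → take SL $12,159. Book value $53,336.
Year 5: DB = ⌊$53,336 × 125%/8⌋ = $8,333; SL = ⌊$48,636/4⌋ = $12,159 → take SL $12,159. Book value $41,177.
Year 6: DB = ⌊$41,177 × 125%/8⌋ = $6,433; SL = ⌊$36,477/3⌋ = $12,159 → take SL $12,159. Book value $29,018.
Year 7: DB = ⌊$29,018 × 125%/8⌋ = $4,534; SL = ⌊$24,318/2⌋ = $12,159 → take SL $12,159. Book value $16,859.

$12,159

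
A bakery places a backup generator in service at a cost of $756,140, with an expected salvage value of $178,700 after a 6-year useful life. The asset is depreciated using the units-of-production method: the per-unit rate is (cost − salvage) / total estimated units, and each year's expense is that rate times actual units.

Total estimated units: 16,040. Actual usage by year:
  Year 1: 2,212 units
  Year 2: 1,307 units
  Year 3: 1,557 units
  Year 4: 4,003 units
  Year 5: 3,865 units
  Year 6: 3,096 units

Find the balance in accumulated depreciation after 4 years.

Depreciable base = $756,140 − $178,700 = $577,440.
Rate = $577,440 / 16,040 units = $36 per unit.
Year 1: 2,212 × $36 = $79,632. Book value $676,508.
Year 2: 1,307 × $36 = $47,052. Book value $629,456.
Year 3: 1,557 × $36 = $56,052. Book value $573,404.
Year 4: 4,003 × $36 = $144,108. Book value $429,296.
Accumulated through year 4 = $756,140 − $429,296 = $326,844.

$326,844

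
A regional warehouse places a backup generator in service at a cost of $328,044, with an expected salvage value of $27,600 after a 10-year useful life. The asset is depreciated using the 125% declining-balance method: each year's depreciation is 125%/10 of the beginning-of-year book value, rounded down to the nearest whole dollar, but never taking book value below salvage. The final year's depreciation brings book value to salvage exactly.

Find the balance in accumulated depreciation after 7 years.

$199,220

Depreciable base = $328,044 − $27,600 = $300,444.
Year 1: ⌊$328,044 × 125%/10⌋ = $41,005. Book value $287,039.
Year 2: ⌊$287,039 × 125%/10⌋ = $35,879. Book value $251,160.
Year 3: ⌊$251,160 × 125%/10⌋ = $31,395. Book value $219,765.
Year 4: ⌊$219,765 × 125%/10⌋ = $27,470. Book value $192,295.
Year 5: ⌊$192,295 × 125%/10⌋ = $24,036. Book value $168,259.
Year 6: ⌊$168,259 × 125%/10⌋ = $21,032. Book value $147,227.
Year 7: ⌊$147,227 × 125%/10⌋ = $18,403. Book value $128,824.
Accumulated through year 7 = $328,044 − $128,824 = $199,220.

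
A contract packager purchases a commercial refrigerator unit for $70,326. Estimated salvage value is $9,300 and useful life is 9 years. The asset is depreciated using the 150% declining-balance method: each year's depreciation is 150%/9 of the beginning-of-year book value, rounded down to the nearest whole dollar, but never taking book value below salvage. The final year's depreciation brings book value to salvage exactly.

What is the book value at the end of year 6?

Depreciable base = $70,326 − $9,300 = $61,026.
Year 1: ⌊$70,326 × 150%/9⌋ = $11,721. Book value $58,605.
Year 2: ⌊$58,605 × 150%/9⌋ = $9,767. Book value $48,838.
Year 3: ⌊$48,838 × 150%/9⌋ = $8,139. Book value $40,699.
Year 4: ⌊$40,699 × 150%/9⌋ = $6,783. Book value $33,916.
Year 5: ⌊$33,916 × 150%/9⌋ = $5,652. Book value $28,264.
Year 6: ⌊$28,264 × 150%/9⌋ = $4,710. Book value $23,554.

$23,554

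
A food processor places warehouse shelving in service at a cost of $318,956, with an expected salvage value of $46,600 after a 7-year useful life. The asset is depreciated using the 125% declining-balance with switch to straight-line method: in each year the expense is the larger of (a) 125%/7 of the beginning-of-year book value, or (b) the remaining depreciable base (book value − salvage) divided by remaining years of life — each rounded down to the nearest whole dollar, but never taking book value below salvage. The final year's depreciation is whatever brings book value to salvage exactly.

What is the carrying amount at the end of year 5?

$111,692

Depreciable base = $318,956 − $46,600 = $272,356.
Year 1: DB = ⌊$318,956 × 125%/7⌋ = $56,956; SL = ⌊$272,356/7⌋ = $38,908 → take DB $56,956. Book value $262,000.
Year 2: DB = ⌊$262,000 × 125%/7⌋ = $46,785; SL = ⌊$215,400/6⌋ = $35,900 → take DB $46,785. Book value $215,215.
Year 3: DB = ⌊$215,215 × 125%/7⌋ = $38,431; SL = ⌊$168,615/5⌋ = $33,723 → take DB $38,431. Book value $176,784.
Year 4: DB = ⌊$176,784 × 125%/7⌋ = $31,568; SL = ⌊$130,184/4⌋ = $32,546 → take SL $32,546. Book value $144,238.
Year 5: DB = ⌊$144,238 × 125%/7⌋ = $25,756; SL = ⌊$97,638/3⌋ = $32,546 → take SL $32,546. Book value $111,692.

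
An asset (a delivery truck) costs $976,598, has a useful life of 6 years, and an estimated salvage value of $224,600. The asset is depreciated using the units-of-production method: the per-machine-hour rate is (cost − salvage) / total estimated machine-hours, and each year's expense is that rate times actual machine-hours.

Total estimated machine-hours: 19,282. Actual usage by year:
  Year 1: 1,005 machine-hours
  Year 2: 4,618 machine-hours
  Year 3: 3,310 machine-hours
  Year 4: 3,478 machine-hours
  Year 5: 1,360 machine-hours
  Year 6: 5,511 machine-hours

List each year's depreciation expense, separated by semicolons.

$39,195; $180,102; $129,090; $135,642; $53,040; $214,929

Depreciable base = $976,598 − $224,600 = $751,998.
Rate = $751,998 / 19,282 machine-hours = $39 per machine-hour.
Year 1: 1,005 × $39 = $39,195. Book value $937,403.
Year 2: 4,618 × $39 = $180,102. Book value $757,301.
Year 3: 3,310 × $39 = $129,090. Book value $628,211.
Year 4: 3,478 × $39 = $135,642. Book value $492,569.
Year 5: 1,360 × $39 = $53,040. Book value $439,529.
Year 6: 5,511 × $39 = $214,929. Book value $224,600.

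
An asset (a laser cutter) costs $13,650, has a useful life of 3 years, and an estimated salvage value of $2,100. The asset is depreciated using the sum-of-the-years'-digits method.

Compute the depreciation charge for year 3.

$1,925

Depreciable base = $13,650 − $2,100 = $11,550.
Sum of the years' digits = 3+2+1 = 6.
Year 1: $11,550 × 3/6 = $5,775. Book value $7,875.
Year 2: $11,550 × 2/6 = $3,850. Book value $4,025.
Year 3: $11,550 × 1/6 = $1,925. Book value $2,100.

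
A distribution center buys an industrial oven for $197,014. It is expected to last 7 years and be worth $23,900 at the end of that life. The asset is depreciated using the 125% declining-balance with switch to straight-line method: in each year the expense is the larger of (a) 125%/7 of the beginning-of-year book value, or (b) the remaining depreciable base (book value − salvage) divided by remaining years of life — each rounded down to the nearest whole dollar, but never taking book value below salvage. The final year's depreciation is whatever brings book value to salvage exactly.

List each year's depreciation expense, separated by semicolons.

Depreciable base = $197,014 − $23,900 = $173,114.
Year 1: DB = ⌊$197,014 × 125%/7⌋ = $35,181; SL = ⌊$173,114/7⌋ = $24,730 → take DB $35,181. Book value $161,833.
Year 2: DB = ⌊$161,833 × 125%/7⌋ = $28,898; SL = ⌊$137,933/6⌋ = $22,988 → take DB $28,898. Book value $132,935.
Year 3: DB = ⌊$132,935 × 125%/7⌋ = $23,738; SL = ⌊$109,035/5⌋ = $21,807 → take DB $23,738. Book value $109,197.
Year 4: DB = ⌊$109,197 × 125%/7⌋ = $19,499; SL = ⌊$85,297/4⌋ = $21,324 → take SL $21,324. Book value $87,873.
Year 5: DB = ⌊$87,873 × 125%/7⌋ = $15,691; SL = ⌊$63,973/3⌋ = $21,324 → take SL $21,324. Book value $66,549.
Year 6: DB = ⌊$66,549 × 125%/7⌋ = $11,883; SL = ⌊$42,649/2⌋ = $21,324 → take SL $21,324. Book value $45,225.
Year 7 (final): $45,225 − $23,900 = $21,325. Book value $23,900.

$35,181; $28,898; $23,738; $21,324; $21,324; $21,324; $21,325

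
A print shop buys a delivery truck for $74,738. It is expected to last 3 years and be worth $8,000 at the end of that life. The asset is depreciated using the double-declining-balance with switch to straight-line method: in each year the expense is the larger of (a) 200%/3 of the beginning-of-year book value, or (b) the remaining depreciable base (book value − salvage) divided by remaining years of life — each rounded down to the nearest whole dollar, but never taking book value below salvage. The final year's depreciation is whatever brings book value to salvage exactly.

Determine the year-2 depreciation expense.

Depreciable base = $74,738 − $8,000 = $66,738.
Year 1: DB = ⌊$74,738 × 200%/3⌋ = $49,825; SL = ⌊$66,738/3⌋ = $22,246 → take DB $49,825. Book value $24,913.
Year 2: DB = ⌊$24,913 × 200%/3⌋ = $16,608; SL = ⌊$16,913/2⌋ = $8,456 → take DB $16,608. Book value $8,305.

$16,608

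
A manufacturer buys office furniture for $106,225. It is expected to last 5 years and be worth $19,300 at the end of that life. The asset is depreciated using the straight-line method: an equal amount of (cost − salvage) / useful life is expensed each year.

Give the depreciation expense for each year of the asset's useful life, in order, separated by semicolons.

$17,385; $17,385; $17,385; $17,385; $17,385

Depreciable base = $106,225 − $19,300 = $86,925.
Annual expense = $86,925 / 5 = $17,385.
End of year 1: book value $88,840.
End of year 2: book value $71,455.
End of year 3: book value $54,070.
End of year 4: book value $36,685.
End of year 5: book value $19,300.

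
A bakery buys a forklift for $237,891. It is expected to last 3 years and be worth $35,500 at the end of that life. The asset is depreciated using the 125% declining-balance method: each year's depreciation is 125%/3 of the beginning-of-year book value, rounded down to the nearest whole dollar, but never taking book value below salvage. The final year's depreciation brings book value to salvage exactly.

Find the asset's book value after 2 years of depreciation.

$80,950

Depreciable base = $237,891 − $35,500 = $202,391.
Year 1: ⌊$237,891 × 125%/3⌋ = $99,121. Book value $138,770.
Year 2: ⌊$138,770 × 125%/3⌋ = $57,820. Book value $80,950.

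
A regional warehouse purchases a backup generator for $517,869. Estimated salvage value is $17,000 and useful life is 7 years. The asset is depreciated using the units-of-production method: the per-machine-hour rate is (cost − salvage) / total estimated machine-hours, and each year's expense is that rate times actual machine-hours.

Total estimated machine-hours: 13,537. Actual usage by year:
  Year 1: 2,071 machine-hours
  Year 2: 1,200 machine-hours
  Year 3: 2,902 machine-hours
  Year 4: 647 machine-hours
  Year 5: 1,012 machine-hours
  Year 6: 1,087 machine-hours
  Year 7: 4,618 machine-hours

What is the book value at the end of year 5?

Depreciable base = $517,869 − $17,000 = $500,869.
Rate = $500,869 / 13,537 machine-hours = $37 per machine-hour.
Year 1: 2,071 × $37 = $76,627. Book value $441,242.
Year 2: 1,200 × $37 = $44,400. Book value $396,842.
Year 3: 2,902 × $37 = $107,374. Book value $289,468.
Year 4: 647 × $37 = $23,939. Book value $265,529.
Year 5: 1,012 × $37 = $37,444. Book value $228,085.

$228,085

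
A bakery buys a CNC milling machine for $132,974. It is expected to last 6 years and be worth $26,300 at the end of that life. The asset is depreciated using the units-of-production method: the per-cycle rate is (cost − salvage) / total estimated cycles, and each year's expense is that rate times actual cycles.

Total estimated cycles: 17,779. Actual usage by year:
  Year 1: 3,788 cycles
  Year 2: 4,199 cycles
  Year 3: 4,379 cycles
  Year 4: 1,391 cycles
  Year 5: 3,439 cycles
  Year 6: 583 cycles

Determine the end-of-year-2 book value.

$85,052

Depreciable base = $132,974 − $26,300 = $106,674.
Rate = $106,674 / 17,779 cycles = $6 per cycle.
Year 1: 3,788 × $6 = $22,728. Book value $110,246.
Year 2: 4,199 × $6 = $25,194. Book value $85,052.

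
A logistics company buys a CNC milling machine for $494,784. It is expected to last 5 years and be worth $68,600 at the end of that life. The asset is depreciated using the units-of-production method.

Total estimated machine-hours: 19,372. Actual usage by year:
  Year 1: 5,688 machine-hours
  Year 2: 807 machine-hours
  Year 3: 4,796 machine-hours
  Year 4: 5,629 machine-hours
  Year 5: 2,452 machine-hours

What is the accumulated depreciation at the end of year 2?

$142,890

Depreciable base = $494,784 − $68,600 = $426,184.
Rate = $426,184 / 19,372 machine-hours = $22 per machine-hour.
Year 1: 5,688 × $22 = $125,136. Book value $369,648.
Year 2: 807 × $22 = $17,754. Book value $351,894.
Accumulated through year 2 = $494,784 − $351,894 = $142,890.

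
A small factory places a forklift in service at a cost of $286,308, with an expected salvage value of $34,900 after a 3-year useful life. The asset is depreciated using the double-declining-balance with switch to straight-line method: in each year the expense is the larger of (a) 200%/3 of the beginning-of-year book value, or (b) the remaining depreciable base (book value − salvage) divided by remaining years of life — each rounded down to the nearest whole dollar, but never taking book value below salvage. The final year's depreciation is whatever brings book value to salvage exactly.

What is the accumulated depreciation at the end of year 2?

$251,408

Depreciable base = $286,308 − $34,900 = $251,408.
Year 1: DB = ⌊$286,308 × 200%/3⌋ = $190,872; SL = ⌊$251,408/3⌋ = $83,802 → take DB $190,872. Book value $95,436.
Year 2: DB = ⌊$95,436 × 200%/3⌋ = $63,624; SL = ⌊$60,536/2⌋ = $30,268 → take DB $63,624, capped at $60,536. Book value $34,900.
Accumulated through year 2 = $286,308 − $34,900 = $251,408.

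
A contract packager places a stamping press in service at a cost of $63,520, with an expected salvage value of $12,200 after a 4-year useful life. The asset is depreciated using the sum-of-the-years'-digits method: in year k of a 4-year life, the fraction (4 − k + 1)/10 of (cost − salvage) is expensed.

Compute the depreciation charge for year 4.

Depreciable base = $63,520 − $12,200 = $51,320.
Sum of the years' digits = 4+3+2+1 = 10.
Year 1: $51,320 × 4/10 = $20,528. Book value $42,992.
Year 2: $51,320 × 3/10 = $15,396. Book value $27,596.
Year 3: $51,320 × 2/10 = $10,264. Book value $17,332.
Year 4: $51,320 × 1/10 = $5,132. Book value $12,200.

$5,132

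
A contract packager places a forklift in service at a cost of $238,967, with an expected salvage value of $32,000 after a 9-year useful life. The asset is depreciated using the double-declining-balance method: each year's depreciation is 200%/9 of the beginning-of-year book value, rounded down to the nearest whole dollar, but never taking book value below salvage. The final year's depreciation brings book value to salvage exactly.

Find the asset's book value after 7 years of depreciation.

$41,147

Depreciable base = $238,967 − $32,000 = $206,967.
Year 1: ⌊$238,967 × 200%/9⌋ = $53,103. Book value $185,864.
Year 2: ⌊$185,864 × 200%/9⌋ = $41,303. Book value $144,561.
Year 3: ⌊$144,561 × 200%/9⌋ = $32,124. Book value $112,437.
Year 4: ⌊$112,437 × 200%/9⌋ = $24,986. Book value $87,451.
Year 5: ⌊$87,451 × 200%/9⌋ = $19,433. Book value $68,018.
Year 6: ⌊$68,018 × 200%/9⌋ = $15,115. Book value $52,903.
Year 7: ⌊$52,903 × 200%/9⌋ = $11,756. Book value $41,147.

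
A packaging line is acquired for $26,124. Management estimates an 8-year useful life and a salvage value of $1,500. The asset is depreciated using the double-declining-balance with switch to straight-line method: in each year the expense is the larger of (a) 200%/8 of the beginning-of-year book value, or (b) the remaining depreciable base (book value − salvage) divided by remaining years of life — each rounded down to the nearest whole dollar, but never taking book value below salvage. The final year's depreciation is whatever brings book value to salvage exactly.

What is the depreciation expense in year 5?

$2,066

Depreciable base = $26,124 − $1,500 = $24,624.
Year 1: DB = ⌊$26,124 × 200%/8⌋ = $6,531; SL = ⌊$24,624/8⌋ = $3,078 → take DB $6,531. Book value $19,593.
Year 2: DB = ⌊$19,593 × 200%/8⌋ = $4,898; SL = ⌊$18,093/7⌋ = $2,584 → take DB $4,898. Book value $14,695.
Year 3: DB = ⌊$14,695 × 200%/8⌋ = $3,673; SL = ⌊$13,195/6⌋ = $2,199 → take DB $3,673. Book value $11,022.
Year 4: DB = ⌊$11,022 × 200%/8⌋ = $2,755; SL = ⌊$9,522/5⌋ = $1,904 → take DB $2,755. Book value $8,267.
Year 5: DB = ⌊$8,267 × 200%/8⌋ = $2,066; SL = ⌊$6,767/4⌋ = $1,691 → take DB $2,066. Book value $6,201.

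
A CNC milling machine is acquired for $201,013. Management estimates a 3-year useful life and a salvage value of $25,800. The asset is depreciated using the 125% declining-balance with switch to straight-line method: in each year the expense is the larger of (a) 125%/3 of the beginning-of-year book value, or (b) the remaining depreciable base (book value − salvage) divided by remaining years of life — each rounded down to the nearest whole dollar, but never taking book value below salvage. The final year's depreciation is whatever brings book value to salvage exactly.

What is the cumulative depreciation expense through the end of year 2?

Depreciable base = $201,013 − $25,800 = $175,213.
Year 1: DB = ⌊$201,013 × 125%/3⌋ = $83,755; SL = ⌊$175,213/3⌋ = $58,404 → take DB $83,755. Book value $117,258.
Year 2: DB = ⌊$117,258 × 125%/3⌋ = $48,857; SL = ⌊$91,458/2⌋ = $45,729 → take DB $48,857. Book value $68,401.
Accumulated through year 2 = $201,013 − $68,401 = $132,612.

$132,612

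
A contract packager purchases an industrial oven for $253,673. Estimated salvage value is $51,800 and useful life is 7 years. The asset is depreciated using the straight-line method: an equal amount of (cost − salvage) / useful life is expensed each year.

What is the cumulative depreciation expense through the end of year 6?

Depreciable base = $253,673 − $51,800 = $201,873.
Annual expense = $201,873 / 7 = $28,839.
End of year 1: book value $224,834.
End of year 2: book value $195,995.
End of year 3: book value $167,156.
End of year 4: book value $138,317.
End of year 5: book value $109,478.
End of year 6: book value $80,639.
Accumulated through year 6 = $253,673 − $80,639 = $173,034.

$173,034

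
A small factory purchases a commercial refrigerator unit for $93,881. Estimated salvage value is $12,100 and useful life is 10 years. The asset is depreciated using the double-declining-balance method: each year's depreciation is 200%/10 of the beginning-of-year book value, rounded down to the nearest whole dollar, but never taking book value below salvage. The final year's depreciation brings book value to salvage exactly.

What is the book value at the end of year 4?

Depreciable base = $93,881 − $12,100 = $81,781.
Year 1: ⌊$93,881 × 200%/10⌋ = $18,776. Book value $75,105.
Year 2: ⌊$75,105 × 200%/10⌋ = $15,021. Book value $60,084.
Year 3: ⌊$60,084 × 200%/10⌋ = $12,016. Book value $48,068.
Year 4: ⌊$48,068 × 200%/10⌋ = $9,613. Book value $38,455.

$38,455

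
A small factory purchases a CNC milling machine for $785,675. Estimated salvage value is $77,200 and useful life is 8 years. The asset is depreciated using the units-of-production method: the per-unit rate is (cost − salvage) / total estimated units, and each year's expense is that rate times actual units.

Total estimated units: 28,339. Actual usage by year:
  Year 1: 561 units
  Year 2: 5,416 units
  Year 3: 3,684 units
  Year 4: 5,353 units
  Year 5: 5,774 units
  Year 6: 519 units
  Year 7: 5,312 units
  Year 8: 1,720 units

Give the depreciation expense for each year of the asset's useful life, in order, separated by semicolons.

Depreciable base = $785,675 − $77,200 = $708,475.
Rate = $708,475 / 28,339 units = $25 per unit.
Year 1: 561 × $25 = $14,025. Book value $771,650.
Year 2: 5,416 × $25 = $135,400. Book value $636,250.
Year 3: 3,684 × $25 = $92,100. Book value $544,150.
Year 4: 5,353 × $25 = $133,825. Book value $410,325.
Year 5: 5,774 × $25 = $144,350. Book value $265,975.
Year 6: 519 × $25 = $12,975. Book value $253,000.
Year 7: 5,312 × $25 = $132,800. Book value $120,200.
Year 8: 1,720 × $25 = $43,000. Book value $77,200.

$14,025; $135,400; $92,100; $133,825; $144,350; $12,975; $132,800; $43,000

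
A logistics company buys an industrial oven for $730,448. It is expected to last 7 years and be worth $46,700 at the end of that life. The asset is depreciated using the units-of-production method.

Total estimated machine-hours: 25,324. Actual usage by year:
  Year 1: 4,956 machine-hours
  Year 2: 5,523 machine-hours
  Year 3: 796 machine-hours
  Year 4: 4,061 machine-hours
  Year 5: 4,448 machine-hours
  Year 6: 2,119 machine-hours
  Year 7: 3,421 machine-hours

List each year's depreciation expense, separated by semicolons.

Depreciable base = $730,448 − $46,700 = $683,748.
Rate = $683,748 / 25,324 machine-hours = $27 per machine-hour.
Year 1: 4,956 × $27 = $133,812. Book value $596,636.
Year 2: 5,523 × $27 = $149,121. Book value $447,515.
Year 3: 796 × $27 = $21,492. Book value $426,023.
Year 4: 4,061 × $27 = $109,647. Book value $316,376.
Year 5: 4,448 × $27 = $120,096. Book value $196,280.
Year 6: 2,119 × $27 = $57,213. Book value $139,067.
Year 7: 3,421 × $27 = $92,367. Book value $46,700.

$133,812; $149,121; $21,492; $109,647; $120,096; $57,213; $92,367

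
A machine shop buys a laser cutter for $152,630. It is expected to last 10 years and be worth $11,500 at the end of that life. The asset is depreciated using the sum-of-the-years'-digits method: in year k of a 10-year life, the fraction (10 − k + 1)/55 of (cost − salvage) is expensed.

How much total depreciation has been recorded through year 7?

Depreciable base = $152,630 − $11,500 = $141,130.
Sum of the years' digits = 10+9+8+7+6+5+4+3+2+1 = 55.
Year 1: $141,130 × 10/55 = $25,660. Book value $126,970.
Year 2: $141,130 × 9/55 = $23,094. Book value $103,876.
Year 3: $141,130 × 8/55 = $20,528. Book value $83,348.
Year 4: $141,130 × 7/55 = $17,962. Book value $65,386.
Year 5: $141,130 × 6/55 = $15,396. Book value $49,990.
Year 6: $141,130 × 5/55 = $12,830. Book value $37,160.
Year 7: $141,130 × 4/55 = $10,264. Book value $26,896.
Accumulated through year 7 = $152,630 − $26,896 = $125,734.

$125,734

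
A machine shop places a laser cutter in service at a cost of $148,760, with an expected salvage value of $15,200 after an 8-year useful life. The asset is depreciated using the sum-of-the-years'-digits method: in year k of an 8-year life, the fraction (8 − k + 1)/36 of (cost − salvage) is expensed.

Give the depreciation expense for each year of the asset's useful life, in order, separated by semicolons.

Depreciable base = $148,760 − $15,200 = $133,560.
Sum of the years' digits = 8+7+6+5+4+3+2+1 = 36.
Year 1: $133,560 × 8/36 = $29,680. Book value $119,080.
Year 2: $133,560 × 7/36 = $25,970. Book value $93,110.
Year 3: $133,560 × 6/36 = $22,260. Book value $70,850.
Year 4: $133,560 × 5/36 = $18,550. Book value $52,300.
Year 5: $133,560 × 4/36 = $14,840. Book value $37,460.
Year 6: $133,560 × 3/36 = $11,130. Book value $26,330.
Year 7: $133,560 × 2/36 = $7,420. Book value $18,910.
Year 8: $133,560 × 1/36 = $3,710. Book value $15,200.

$29,680; $25,970; $22,260; $18,550; $14,840; $11,130; $7,420; $3,710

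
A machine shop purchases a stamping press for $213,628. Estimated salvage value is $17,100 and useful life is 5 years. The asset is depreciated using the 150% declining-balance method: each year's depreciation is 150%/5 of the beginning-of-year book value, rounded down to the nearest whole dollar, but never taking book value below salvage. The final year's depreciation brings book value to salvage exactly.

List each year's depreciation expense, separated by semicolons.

Depreciable base = $213,628 − $17,100 = $196,528.
Year 1: ⌊$213,628 × 150%/5⌋ = $64,088. Book value $149,540.
Year 2: ⌊$149,540 × 150%/5⌋ = $44,862. Book value $104,678.
Year 3: ⌊$104,678 × 150%/5⌋ = $31,403. Book value $73,275.
Year 4: ⌊$73,275 × 150%/5⌋ = $21,982. Book value $51,293.
Year 5 (final): $51,293 − $17,100 = $34,193. Book value $17,100.

$64,088; $44,862; $31,403; $21,982; $34,193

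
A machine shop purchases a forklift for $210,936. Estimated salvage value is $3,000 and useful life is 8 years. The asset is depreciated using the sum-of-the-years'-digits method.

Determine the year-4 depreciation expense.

$28,880

Depreciable base = $210,936 − $3,000 = $207,936.
Sum of the years' digits = 8+7+6+5+4+3+2+1 = 36.
Year 1: $207,936 × 8/36 = $46,208. Book value $164,728.
Year 2: $207,936 × 7/36 = $40,432. Book value $124,296.
Year 3: $207,936 × 6/36 = $34,656. Book value $89,640.
Year 4: $207,936 × 5/36 = $28,880. Book value $60,760.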